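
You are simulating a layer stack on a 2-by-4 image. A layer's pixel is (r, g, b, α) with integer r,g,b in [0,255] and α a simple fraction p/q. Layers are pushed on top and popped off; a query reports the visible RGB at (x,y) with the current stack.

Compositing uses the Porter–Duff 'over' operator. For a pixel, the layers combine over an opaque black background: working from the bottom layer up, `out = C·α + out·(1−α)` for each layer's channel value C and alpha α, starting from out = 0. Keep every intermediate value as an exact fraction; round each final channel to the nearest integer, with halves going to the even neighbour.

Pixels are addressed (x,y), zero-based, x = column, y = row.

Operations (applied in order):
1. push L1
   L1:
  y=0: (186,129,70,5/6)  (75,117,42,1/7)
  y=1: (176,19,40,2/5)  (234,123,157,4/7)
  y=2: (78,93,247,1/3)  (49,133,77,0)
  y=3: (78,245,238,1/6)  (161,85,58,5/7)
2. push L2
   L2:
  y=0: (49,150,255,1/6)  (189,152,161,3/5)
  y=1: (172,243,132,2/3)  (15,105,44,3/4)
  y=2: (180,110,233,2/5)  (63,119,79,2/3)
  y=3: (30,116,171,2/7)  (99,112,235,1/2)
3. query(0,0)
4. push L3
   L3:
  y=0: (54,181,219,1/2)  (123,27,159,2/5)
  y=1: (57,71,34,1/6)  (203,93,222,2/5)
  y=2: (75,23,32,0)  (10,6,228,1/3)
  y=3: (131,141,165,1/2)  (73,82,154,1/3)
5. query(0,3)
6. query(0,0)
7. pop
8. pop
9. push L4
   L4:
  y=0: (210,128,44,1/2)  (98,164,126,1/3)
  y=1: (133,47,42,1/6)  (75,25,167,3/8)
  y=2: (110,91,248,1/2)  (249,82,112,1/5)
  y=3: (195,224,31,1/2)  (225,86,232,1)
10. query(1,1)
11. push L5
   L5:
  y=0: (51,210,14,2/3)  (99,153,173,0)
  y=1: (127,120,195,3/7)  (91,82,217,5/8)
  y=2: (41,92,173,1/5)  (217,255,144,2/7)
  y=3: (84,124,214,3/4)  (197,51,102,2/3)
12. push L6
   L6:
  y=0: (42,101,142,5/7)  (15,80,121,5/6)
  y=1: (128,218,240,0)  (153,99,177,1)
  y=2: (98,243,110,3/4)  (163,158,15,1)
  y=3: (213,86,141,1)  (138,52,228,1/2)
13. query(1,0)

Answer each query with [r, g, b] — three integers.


at x=0,y=0 over L1,L2:
L1 α=5/6: [155, 215/2, 175/3]
L2 α=1/6: [412/3, 1375/12, 820/9]
rounded: [137, 115, 91]

(0,3) stack=L1,L2,L3; from [0,0,0]:
L1 α=1/6: [13, 245/6, 119/3]
L2 α=2/7: [125/7, 2617/42, 1621/21]
L3 α=1/2: [521/7, 8539/84, 2543/21]
= [74, 102, 121]

(0,0) stack=L1,L2,L3; from [0,0,0]:
+L1 (α=5/6) → [155, 215/2, 175/3]
+L2 (α=1/6) → [412/3, 1375/12, 820/9]
+L3 (α=1/2) → [287/3, 3547/24, 2791/18]
→ [96, 148, 155]

(1,1) stack=L1,L4; from [0,0,0]:
+L1 (α=4/7) → [936/7, 492/7, 628/7]
+L4 (α=3/8) → [6255/56, 2985/56, 6647/56]
= [112, 53, 119]

at x=1,y=0 over L1,L4,L5,L6:
+L1 (α=1/7) → [75/7, 117/7, 6]
+L4 (α=1/3) → [836/21, 1382/21, 46]
+L5 (α=0) → [836/21, 1382/21, 46]
+L6 (α=5/6) → [2411/126, 4891/63, 217/2]
= [19, 78, 108]


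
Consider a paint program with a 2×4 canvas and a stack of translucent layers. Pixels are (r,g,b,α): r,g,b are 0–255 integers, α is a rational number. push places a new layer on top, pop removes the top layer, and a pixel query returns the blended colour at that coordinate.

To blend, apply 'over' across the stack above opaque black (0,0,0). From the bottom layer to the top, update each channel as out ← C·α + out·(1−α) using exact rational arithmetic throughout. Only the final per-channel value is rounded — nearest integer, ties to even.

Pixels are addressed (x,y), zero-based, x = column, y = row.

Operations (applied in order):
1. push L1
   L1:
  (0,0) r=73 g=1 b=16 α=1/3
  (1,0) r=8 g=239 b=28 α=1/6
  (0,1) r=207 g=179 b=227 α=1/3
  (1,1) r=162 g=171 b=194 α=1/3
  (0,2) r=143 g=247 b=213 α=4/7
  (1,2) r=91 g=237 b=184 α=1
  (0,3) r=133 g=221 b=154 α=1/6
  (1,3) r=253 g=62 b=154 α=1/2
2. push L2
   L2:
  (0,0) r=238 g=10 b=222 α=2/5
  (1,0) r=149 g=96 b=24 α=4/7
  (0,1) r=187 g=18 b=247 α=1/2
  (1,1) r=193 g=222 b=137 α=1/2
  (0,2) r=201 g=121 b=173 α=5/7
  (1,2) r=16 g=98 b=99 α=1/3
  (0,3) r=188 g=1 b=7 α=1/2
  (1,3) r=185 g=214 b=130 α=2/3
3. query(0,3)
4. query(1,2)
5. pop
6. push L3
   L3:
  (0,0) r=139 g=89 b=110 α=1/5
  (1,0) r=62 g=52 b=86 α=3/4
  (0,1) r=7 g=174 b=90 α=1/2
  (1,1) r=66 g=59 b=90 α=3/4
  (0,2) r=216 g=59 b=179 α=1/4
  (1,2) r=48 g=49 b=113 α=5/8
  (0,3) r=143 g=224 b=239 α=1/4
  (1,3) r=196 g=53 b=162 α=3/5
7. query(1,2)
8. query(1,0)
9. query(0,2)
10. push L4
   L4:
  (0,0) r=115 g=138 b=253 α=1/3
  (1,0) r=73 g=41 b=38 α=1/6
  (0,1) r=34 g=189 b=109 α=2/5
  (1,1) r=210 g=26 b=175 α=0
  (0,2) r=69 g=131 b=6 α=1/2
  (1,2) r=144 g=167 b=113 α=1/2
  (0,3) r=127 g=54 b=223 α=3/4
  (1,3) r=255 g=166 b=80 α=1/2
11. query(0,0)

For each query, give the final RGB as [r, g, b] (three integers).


query (0,3) [L1,L2] — begin 0,0,0
after L1 α=1/6: [133/6, 221/6, 77/3]
after L2 α=1/2: [1261/12, 227/12, 49/3]
rounded: [105, 19, 16]

(1,2) stack=L1,L2; from [0,0,0]:
L1 α=1: [91, 237, 184]
L2 α=1/3: [66, 572/3, 467/3]
rounded: [66, 191, 156]

query (1,2) [L1,L3] — begin 0,0,0
after L1 α=1: [91, 237, 184]
after L3 α=5/8: [513/8, 239/2, 1117/8]
= [64, 120, 140]

at x=1,y=0 over L1,L3:
+L1 (α=1/6) → [4/3, 239/6, 14/3]
+L3 (α=3/4) → [281/6, 1175/24, 197/3]
= [47, 49, 66]

query (0,2) [L1,L3] — begin 0,0,0
+L1 (α=4/7) → [572/7, 988/7, 852/7]
+L3 (α=1/4) → [807/7, 3377/28, 3809/28]
rounded: [115, 121, 136]

(0,0) stack=L1,L3,L4; from [0,0,0]:
after L1 α=1/3: [73/3, 1/3, 16/3]
after L3 α=1/5: [709/15, 271/15, 394/15]
after L4 α=1/3: [3143/45, 2612/45, 4583/45]
→ [70, 58, 102]


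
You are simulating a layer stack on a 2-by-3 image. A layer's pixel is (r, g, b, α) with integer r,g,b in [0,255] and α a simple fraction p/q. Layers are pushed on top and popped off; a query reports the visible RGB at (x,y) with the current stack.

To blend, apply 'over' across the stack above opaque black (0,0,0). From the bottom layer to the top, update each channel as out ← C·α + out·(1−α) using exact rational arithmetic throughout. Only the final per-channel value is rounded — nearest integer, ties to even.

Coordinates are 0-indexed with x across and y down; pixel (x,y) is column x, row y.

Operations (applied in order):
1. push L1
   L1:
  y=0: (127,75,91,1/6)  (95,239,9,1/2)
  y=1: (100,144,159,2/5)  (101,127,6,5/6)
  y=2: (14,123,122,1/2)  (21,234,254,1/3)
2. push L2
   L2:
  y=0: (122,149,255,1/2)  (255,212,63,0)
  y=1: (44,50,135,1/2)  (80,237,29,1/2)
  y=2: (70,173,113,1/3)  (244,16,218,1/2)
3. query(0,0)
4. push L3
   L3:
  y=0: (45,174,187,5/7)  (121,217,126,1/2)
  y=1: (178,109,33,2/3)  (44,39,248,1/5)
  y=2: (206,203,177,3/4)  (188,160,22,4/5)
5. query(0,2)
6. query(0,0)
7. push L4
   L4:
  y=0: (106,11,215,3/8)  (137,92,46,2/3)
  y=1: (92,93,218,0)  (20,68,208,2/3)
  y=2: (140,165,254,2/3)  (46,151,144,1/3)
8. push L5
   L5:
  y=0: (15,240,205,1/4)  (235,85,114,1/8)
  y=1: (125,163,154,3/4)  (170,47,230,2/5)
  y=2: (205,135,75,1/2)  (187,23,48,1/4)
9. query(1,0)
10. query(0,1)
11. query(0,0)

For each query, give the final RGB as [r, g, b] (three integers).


(0,0) stack=L1,L2; from [0,0,0]:
L1 α=1/6: [127/6, 25/2, 91/6]
L2 α=1/2: [859/12, 323/4, 1621/12]
rounded: [72, 81, 135]

at x=0,y=2 over L1,L2,L3:
+L1 (α=1/2) → [7, 123/2, 61]
+L2 (α=1/3) → [28, 296/3, 235/3]
+L3 (α=3/4) → [323/2, 2123/12, 457/3]
rounded: [162, 177, 152]

(0,0) stack=L1,L2,L3; from [0,0,0]:
+L1 (α=1/6) → [127/6, 25/2, 91/6]
+L2 (α=1/2) → [859/12, 323/4, 1621/12]
+L3 (α=5/7) → [2209/42, 2063/14, 1033/6]
rounded: [53, 147, 172]

query (1,0) [L1,L2,L3,L4,L5] — begin 0,0,0
L1 α=1/2: [95/2, 239/2, 9/2]
L2 α=0: [95/2, 239/2, 9/2]
L3 α=1/2: [337/4, 673/4, 261/4]
L4 α=2/3: [1433/12, 1409/12, 629/12]
L5 α=1/8: [12851/96, 10883/96, 5771/96]
rounded: [134, 113, 60]

query (0,1) [L1,L2,L3,L4,L5] — begin 0,0,0
after L1 α=2/5: [40, 288/5, 318/5]
after L2 α=1/2: [42, 269/5, 993/10]
after L3 α=2/3: [398/3, 453/5, 551/10]
after L4 α=0: [398/3, 453/5, 551/10]
after L5 α=3/4: [1523/12, 1449/10, 5171/40]
→ [127, 145, 129]

query (0,0) [L1,L2,L3,L4,L5] — begin 0,0,0
L1 α=1/6: [127/6, 25/2, 91/6]
L2 α=1/2: [859/12, 323/4, 1621/12]
L3 α=5/7: [2209/42, 2063/14, 1033/6]
L4 α=3/8: [24401/336, 10777/112, 9035/48]
L5 α=1/4: [26081/448, 59211/448, 12315/64]
→ [58, 132, 192]


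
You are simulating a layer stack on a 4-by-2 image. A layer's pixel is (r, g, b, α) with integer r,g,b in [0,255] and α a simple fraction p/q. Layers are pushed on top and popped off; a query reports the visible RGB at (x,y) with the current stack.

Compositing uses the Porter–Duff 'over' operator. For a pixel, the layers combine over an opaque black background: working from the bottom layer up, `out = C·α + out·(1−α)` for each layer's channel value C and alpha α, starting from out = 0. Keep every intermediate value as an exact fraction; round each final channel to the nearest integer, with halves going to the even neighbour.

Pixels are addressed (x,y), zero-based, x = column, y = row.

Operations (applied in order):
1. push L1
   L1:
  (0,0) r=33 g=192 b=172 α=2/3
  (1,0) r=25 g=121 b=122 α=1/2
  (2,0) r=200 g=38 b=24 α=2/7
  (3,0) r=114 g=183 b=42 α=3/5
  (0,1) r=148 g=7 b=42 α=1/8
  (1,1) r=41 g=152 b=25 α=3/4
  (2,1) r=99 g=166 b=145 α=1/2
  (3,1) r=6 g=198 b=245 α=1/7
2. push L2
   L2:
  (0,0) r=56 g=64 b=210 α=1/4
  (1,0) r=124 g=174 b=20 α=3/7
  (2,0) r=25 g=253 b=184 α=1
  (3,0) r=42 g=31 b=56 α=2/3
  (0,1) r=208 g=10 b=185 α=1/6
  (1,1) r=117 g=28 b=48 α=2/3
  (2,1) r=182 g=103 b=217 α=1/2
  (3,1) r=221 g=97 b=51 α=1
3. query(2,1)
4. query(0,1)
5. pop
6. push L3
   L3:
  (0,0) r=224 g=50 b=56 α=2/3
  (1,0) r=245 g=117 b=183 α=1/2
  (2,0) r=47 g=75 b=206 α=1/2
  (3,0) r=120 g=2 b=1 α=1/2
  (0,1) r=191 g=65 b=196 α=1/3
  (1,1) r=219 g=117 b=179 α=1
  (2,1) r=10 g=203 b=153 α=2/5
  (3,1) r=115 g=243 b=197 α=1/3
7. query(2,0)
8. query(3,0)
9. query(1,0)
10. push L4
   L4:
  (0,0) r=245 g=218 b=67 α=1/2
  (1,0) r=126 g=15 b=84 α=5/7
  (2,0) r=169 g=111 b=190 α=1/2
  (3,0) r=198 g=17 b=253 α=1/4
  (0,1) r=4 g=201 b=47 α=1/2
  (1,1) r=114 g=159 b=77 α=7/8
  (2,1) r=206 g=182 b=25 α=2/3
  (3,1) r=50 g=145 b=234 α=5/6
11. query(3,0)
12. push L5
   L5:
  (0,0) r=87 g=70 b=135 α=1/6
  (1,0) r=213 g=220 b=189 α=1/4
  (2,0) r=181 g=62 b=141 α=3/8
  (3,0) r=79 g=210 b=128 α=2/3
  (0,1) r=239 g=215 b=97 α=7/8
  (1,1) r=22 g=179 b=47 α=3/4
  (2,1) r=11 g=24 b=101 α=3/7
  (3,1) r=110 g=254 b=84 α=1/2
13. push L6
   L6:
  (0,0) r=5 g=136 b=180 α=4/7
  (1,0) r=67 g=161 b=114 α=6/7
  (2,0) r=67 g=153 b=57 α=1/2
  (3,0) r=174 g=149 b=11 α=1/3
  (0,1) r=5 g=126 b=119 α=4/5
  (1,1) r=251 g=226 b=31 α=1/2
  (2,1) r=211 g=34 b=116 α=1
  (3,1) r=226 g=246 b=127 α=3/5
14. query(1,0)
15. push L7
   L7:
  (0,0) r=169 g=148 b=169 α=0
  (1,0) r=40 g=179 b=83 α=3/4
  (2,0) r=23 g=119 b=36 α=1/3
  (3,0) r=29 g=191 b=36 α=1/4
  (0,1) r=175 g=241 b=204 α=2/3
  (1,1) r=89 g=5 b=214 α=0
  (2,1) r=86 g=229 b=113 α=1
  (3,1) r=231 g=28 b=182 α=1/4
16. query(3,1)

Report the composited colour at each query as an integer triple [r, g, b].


at x=2,y=1 over L1,L2:
+L1 (α=1/2) → [99/2, 83, 145/2]
+L2 (α=1/2) → [463/4, 93, 579/4]
= [116, 93, 145]

query (0,1) [L1,L2] — begin 0,0,0
after L1 α=1/8: [37/2, 7/8, 21/4]
after L2 α=1/6: [601/12, 115/48, 845/24]
rounded: [50, 2, 35]

(2,0) stack=L1,L3; from [0,0,0]:
+L1 (α=2/7) → [400/7, 76/7, 48/7]
+L3 (α=1/2) → [729/14, 601/14, 745/7]
= [52, 43, 106]

at x=3,y=0 over L1,L3:
after L1 α=3/5: [342/5, 549/5, 126/5]
after L3 α=1/2: [471/5, 559/10, 131/10]
→ [94, 56, 13]

query (1,0) [L1,L3] — begin 0,0,0
after L1 α=1/2: [25/2, 121/2, 61]
after L3 α=1/2: [515/4, 355/4, 122]
rounded: [129, 89, 122]

query (3,0) [L1,L3,L4] — begin 0,0,0
L1 α=3/5: [342/5, 549/5, 126/5]
L3 α=1/2: [471/5, 559/10, 131/10]
L4 α=1/4: [2403/20, 1847/40, 2923/40]
= [120, 46, 73]

query (1,0) [L1,L3,L4,L5,L6] — begin 0,0,0
L1 α=1/2: [25/2, 121/2, 61]
L3 α=1/2: [515/4, 355/4, 122]
L4 α=5/7: [1775/14, 505/14, 664/7]
L5 α=1/4: [8307/56, 4595/56, 3315/28]
L6 α=6/7: [30819/392, 58691/392, 22467/196]
→ [79, 150, 115]

(3,1) stack=L1,L3,L4,L5,L6,L7; from [0,0,0]:
after L1 α=1/7: [6/7, 198/7, 35]
after L3 α=1/3: [817/21, 699/7, 89]
after L4 α=5/6: [6067/126, 2887/21, 1259/6]
after L5 α=1/2: [19927/252, 8221/42, 1763/12]
after L6 α=3/5: [21071/126, 23719/105, 4049/30]
after L7 α=1/4: [30773/168, 24699/140, 5869/40]
= [183, 176, 147]


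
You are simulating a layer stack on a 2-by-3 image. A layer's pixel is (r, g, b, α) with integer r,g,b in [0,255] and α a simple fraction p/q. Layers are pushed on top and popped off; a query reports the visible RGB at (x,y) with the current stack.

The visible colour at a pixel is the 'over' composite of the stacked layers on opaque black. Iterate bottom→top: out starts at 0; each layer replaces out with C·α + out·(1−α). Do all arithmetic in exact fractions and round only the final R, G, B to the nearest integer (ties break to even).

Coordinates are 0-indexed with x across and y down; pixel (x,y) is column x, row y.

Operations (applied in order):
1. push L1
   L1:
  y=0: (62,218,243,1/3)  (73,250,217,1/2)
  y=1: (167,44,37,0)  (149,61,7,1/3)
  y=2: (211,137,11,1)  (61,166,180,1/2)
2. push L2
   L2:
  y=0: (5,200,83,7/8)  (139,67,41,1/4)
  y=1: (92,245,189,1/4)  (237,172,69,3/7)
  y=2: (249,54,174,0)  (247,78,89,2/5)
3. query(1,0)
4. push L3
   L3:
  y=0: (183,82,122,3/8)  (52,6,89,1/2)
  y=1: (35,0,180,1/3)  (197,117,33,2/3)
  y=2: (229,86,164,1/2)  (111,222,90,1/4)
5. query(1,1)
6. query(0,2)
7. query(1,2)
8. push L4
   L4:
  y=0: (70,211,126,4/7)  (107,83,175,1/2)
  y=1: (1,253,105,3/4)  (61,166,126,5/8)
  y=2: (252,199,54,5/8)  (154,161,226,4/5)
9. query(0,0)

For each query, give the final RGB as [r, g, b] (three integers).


query (1,0) [L1,L2] — begin 0,0,0
+L1 (α=1/2) → [73/2, 125, 217/2]
+L2 (α=1/4) → [497/8, 221/2, 733/8]
→ [62, 110, 92]

at x=1,y=1 over L1,L2,L3:
+L1 (α=1/3) → [149/3, 61/3, 7/3]
+L2 (α=3/7) → [2729/21, 256/3, 649/21]
+L3 (α=2/3) → [11003/63, 958/9, 2035/63]
= [175, 106, 32]

(0,2) stack=L1,L2,L3; from [0,0,0]:
+L1 (α=1) → [211, 137, 11]
+L2 (α=0) → [211, 137, 11]
+L3 (α=1/2) → [220, 223/2, 175/2]
→ [220, 112, 88]

(1,2) stack=L1,L2,L3; from [0,0,0]:
L1 α=1/2: [61/2, 83, 90]
L2 α=2/5: [1171/10, 81, 448/5]
L3 α=1/4: [4623/40, 465/4, 897/10]
rounded: [116, 116, 90]

query (0,0) [L1,L2,L3,L4] — begin 0,0,0
L1 α=1/3: [62/3, 218/3, 81]
L2 α=7/8: [167/24, 2209/12, 331/4]
L3 α=3/8: [14011/192, 13997/96, 3119/32]
L4 α=4/7: [31931/448, 41005/224, 25485/224]
= [71, 183, 114]


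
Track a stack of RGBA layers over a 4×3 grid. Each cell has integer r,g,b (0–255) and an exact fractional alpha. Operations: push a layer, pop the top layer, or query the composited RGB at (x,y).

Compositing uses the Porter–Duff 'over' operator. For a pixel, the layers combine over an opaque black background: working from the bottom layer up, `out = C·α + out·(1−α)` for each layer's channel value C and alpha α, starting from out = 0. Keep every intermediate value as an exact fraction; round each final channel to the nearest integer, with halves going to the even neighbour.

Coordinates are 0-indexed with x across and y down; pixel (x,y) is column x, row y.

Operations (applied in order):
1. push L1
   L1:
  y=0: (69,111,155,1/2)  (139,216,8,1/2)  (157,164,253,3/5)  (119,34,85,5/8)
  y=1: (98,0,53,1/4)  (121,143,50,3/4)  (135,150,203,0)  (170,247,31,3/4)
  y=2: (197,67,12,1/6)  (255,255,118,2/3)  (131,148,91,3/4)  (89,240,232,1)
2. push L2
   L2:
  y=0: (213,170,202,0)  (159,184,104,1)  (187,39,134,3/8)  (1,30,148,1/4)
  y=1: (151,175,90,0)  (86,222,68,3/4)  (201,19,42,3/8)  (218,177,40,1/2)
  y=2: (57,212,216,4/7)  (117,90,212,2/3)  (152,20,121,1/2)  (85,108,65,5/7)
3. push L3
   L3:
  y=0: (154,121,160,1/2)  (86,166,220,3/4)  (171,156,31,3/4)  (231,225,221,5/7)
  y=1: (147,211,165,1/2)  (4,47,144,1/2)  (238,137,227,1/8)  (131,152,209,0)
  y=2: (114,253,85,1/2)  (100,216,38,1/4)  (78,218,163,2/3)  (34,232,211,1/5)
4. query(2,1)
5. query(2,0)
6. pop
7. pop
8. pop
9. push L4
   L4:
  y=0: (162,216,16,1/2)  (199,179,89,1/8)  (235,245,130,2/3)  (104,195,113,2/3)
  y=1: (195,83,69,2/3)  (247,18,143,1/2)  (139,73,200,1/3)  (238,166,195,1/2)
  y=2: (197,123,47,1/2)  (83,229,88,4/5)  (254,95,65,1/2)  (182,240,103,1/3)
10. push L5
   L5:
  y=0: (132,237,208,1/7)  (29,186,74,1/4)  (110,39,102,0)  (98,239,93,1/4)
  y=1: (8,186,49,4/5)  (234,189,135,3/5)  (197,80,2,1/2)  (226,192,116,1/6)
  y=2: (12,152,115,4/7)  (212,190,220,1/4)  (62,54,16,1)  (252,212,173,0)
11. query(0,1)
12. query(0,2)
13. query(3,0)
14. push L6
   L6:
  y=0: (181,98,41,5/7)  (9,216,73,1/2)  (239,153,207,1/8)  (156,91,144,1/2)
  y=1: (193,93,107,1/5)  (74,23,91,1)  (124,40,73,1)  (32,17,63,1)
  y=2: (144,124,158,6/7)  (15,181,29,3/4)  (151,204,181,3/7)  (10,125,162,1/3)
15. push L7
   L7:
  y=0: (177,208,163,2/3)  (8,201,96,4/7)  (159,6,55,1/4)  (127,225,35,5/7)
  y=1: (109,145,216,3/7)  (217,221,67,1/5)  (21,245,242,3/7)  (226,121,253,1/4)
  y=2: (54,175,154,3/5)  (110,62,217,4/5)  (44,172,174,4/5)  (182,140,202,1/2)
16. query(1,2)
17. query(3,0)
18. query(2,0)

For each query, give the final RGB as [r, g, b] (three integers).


at x=2,y=1 over L1,L2,L3:
+L1 (α=0) → [0, 0, 0]
+L2 (α=3/8) → [603/8, 57/8, 63/4]
+L3 (α=1/8) → [6125/64, 1495/64, 1349/32]
→ [96, 23, 42]

at x=2,y=0 over L1,L2,L3:
after L1 α=3/5: [471/5, 492/5, 759/5]
after L2 α=3/8: [129, 609/8, 1161/8]
after L3 α=3/4: [321/2, 4353/32, 1905/32]
rounded: [160, 136, 60]

query (0,1) [L4,L5] — begin 0,0,0
L4 α=2/3: [130, 166/3, 46]
L5 α=4/5: [162/5, 2398/15, 242/5]
→ [32, 160, 48]

(0,2) stack=L4,L5; from [0,0,0]:
L4 α=1/2: [197/2, 123/2, 47/2]
L5 α=4/7: [687/14, 1585/14, 1061/14]
= [49, 113, 76]

(3,0) stack=L4,L5; from [0,0,0]:
after L4 α=2/3: [208/3, 130, 226/3]
after L5 α=1/4: [153/2, 629/4, 319/4]
rounded: [76, 157, 80]

at x=1,y=2 over L4,L5,L6,L7:
+L4 (α=4/5) → [332/5, 916/5, 352/5]
+L5 (α=1/4) → [514/5, 1849/10, 539/5]
+L6 (α=3/4) → [739/20, 7279/40, 487/10]
+L7 (α=4/5) → [9539/100, 17199/200, 9167/50]
rounded: [95, 86, 183]

query (3,0) [L4,L5,L6,L7] — begin 0,0,0
+L4 (α=2/3) → [208/3, 130, 226/3]
+L5 (α=1/4) → [153/2, 629/4, 319/4]
+L6 (α=1/2) → [465/4, 993/8, 895/8]
+L7 (α=5/7) → [1735/14, 5493/28, 1595/28]
rounded: [124, 196, 57]

query (2,0) [L4,L5,L6,L7] — begin 0,0,0
after L4 α=2/3: [470/3, 490/3, 260/3]
after L5 α=0: [470/3, 490/3, 260/3]
after L6 α=1/8: [4007/24, 3889/24, 2441/24]
after L7 α=1/4: [5279/32, 3937/32, 2881/32]
= [165, 123, 90]


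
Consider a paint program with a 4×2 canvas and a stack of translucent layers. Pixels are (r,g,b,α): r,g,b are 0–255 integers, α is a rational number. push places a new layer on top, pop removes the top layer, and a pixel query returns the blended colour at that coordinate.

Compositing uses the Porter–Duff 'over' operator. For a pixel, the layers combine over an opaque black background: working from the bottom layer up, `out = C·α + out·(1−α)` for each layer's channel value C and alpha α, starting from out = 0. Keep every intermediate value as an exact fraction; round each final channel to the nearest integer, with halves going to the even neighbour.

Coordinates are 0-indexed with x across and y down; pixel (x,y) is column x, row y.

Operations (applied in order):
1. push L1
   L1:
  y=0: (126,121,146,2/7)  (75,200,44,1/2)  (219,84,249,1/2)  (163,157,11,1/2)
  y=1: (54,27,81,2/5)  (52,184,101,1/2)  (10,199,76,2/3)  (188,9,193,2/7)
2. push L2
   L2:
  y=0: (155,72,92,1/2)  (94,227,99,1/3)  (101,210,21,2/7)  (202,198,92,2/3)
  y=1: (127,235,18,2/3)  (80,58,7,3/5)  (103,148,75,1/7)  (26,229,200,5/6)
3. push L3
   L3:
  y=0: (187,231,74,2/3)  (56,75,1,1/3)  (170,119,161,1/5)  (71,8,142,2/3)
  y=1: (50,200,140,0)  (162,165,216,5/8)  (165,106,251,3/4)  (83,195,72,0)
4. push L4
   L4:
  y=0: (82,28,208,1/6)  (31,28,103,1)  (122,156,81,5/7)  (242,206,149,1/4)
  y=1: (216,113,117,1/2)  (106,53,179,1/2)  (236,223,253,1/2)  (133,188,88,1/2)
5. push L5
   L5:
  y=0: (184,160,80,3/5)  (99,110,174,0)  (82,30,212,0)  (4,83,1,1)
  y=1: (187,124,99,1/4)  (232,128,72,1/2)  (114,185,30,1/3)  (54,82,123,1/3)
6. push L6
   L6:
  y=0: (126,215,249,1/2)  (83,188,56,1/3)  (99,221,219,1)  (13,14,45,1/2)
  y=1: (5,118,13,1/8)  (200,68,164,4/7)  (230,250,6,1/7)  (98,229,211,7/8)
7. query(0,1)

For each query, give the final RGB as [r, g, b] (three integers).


at x=0,y=1 over L1,L2,L3,L4,L5,L6:
after L1 α=2/5: [108/5, 54/5, 162/5]
after L2 α=2/3: [1378/15, 2404/15, 114/5]
after L3 α=0: [1378/15, 2404/15, 114/5]
after L4 α=1/2: [2309/15, 4099/30, 699/10]
after L5 α=1/4: [811/5, 5339/40, 3087/40]
after L6 α=1/8: [2851/20, 42093/320, 22129/320]
→ [143, 132, 69]


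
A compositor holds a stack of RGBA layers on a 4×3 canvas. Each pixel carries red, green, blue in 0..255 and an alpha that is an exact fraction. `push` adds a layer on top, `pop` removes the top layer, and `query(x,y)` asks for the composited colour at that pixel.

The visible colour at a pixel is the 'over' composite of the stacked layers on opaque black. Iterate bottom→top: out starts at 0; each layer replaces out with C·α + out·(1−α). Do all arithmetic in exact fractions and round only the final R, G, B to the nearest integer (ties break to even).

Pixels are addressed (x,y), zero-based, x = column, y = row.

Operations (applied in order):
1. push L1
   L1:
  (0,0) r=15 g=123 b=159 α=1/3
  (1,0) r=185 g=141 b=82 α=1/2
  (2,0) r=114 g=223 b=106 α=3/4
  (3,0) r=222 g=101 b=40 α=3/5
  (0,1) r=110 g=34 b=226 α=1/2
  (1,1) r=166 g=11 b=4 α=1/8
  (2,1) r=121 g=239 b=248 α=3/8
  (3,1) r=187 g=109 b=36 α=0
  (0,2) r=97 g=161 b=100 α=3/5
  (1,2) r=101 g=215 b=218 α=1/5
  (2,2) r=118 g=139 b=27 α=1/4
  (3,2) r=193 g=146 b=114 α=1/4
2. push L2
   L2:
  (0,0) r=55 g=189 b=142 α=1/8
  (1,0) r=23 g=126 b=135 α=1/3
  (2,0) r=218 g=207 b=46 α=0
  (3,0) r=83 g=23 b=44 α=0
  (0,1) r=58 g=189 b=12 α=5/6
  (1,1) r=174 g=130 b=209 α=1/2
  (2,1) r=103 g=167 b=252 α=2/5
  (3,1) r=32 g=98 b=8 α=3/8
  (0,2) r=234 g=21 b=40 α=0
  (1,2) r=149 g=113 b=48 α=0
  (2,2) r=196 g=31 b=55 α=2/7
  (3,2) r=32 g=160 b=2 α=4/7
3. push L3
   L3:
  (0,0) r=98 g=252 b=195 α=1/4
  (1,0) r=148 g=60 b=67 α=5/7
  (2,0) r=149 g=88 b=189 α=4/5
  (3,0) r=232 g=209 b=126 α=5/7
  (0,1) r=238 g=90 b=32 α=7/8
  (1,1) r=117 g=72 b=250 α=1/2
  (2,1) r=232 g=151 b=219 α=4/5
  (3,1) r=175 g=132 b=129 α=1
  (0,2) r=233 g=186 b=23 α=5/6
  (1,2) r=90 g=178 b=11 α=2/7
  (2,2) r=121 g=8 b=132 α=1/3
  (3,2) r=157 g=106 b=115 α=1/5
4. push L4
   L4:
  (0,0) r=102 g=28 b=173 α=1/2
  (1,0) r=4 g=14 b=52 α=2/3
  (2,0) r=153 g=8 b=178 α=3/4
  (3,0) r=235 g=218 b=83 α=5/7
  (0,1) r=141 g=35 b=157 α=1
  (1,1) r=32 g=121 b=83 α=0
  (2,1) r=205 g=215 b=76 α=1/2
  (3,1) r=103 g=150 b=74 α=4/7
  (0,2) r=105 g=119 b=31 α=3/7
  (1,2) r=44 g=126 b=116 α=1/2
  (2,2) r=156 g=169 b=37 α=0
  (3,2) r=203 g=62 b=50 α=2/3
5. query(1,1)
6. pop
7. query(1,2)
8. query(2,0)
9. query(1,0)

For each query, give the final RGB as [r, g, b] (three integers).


at x=1,y=1 over L1,L2,L3,L4:
after L1 α=1/8: [83/4, 11/8, 1/2]
after L2 α=1/2: [779/8, 1051/16, 419/4]
after L3 α=1/2: [1715/16, 2203/32, 1419/8]
after L4 α=0: [1715/16, 2203/32, 1419/8]
→ [107, 69, 177]

at x=1,y=2 over L1,L2,L3:
+L1 (α=1/5) → [101/5, 43, 218/5]
+L2 (α=0) → [101/5, 43, 218/5]
+L3 (α=2/7) → [281/7, 571/7, 240/7]
= [40, 82, 34]

(2,0) stack=L1,L2,L3; from [0,0,0]:
L1 α=3/4: [171/2, 669/4, 159/2]
L2 α=0: [171/2, 669/4, 159/2]
L3 α=4/5: [1363/10, 2077/20, 1671/10]
→ [136, 104, 167]

query (1,0) [L1,L2,L3] — begin 0,0,0
after L1 α=1/2: [185/2, 141/2, 41]
after L2 α=1/3: [208/3, 89, 217/3]
after L3 α=5/7: [2636/21, 478/7, 1439/21]
rounded: [126, 68, 69]


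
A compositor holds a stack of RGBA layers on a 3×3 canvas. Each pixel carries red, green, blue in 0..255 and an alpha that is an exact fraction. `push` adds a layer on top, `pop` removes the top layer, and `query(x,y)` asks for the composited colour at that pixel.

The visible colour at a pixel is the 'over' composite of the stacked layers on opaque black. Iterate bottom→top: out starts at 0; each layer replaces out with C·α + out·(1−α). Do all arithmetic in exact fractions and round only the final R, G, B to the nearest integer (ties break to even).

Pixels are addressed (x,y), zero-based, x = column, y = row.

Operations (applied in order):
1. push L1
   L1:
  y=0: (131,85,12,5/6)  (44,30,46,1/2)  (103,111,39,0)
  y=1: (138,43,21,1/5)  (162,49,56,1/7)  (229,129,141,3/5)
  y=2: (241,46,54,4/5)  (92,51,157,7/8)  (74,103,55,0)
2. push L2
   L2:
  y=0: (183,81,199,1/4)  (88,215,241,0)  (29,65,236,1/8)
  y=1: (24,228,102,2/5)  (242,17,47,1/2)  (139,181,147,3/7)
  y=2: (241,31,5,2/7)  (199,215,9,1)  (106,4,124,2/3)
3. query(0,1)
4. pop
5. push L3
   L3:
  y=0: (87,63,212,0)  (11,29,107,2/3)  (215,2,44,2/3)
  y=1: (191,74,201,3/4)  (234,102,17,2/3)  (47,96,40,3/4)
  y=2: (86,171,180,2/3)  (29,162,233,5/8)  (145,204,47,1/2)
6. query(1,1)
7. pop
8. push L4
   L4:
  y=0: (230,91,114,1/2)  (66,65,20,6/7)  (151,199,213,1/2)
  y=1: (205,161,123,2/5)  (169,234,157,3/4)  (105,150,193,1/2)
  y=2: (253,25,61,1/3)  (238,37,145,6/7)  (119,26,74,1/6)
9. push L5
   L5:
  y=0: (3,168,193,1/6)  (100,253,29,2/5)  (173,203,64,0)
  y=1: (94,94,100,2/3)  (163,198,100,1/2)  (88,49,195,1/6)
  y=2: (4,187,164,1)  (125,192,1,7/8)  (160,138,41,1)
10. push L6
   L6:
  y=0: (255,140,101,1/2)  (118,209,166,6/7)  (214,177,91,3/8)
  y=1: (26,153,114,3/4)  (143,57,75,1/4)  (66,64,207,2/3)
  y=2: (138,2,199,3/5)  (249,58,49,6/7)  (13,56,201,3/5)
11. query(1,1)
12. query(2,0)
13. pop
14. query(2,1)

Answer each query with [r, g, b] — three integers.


(0,1) stack=L1,L2; from [0,0,0]:
+L1 (α=1/5) → [138/5, 43/5, 21/5]
+L2 (α=2/5) → [654/25, 2409/25, 1083/25]
rounded: [26, 96, 43]

(1,1) stack=L1,L3; from [0,0,0]:
L1 α=1/7: [162/7, 7, 8]
L3 α=2/3: [1146/7, 211/3, 14]
= [164, 70, 14]

at x=1,y=1 over L1,L4,L5,L6:
after L1 α=1/7: [162/7, 7, 8]
after L4 α=3/4: [3711/28, 709/4, 479/4]
after L5 α=1/2: [8275/56, 1501/8, 879/8]
after L6 α=1/4: [32833/224, 4959/32, 3237/32]
rounded: [147, 155, 101]

(2,0) stack=L1,L4,L5,L6; from [0,0,0]:
after L1 α=0: [0, 0, 0]
after L4 α=1/2: [151/2, 199/2, 213/2]
after L5 α=0: [151/2, 199/2, 213/2]
after L6 α=3/8: [2039/16, 2057/16, 1611/16]
= [127, 129, 101]

query (2,1) [L1,L4,L5] — begin 0,0,0
after L1 α=3/5: [687/5, 387/5, 423/5]
after L4 α=1/2: [606/5, 1137/10, 694/5]
after L5 α=1/6: [347/3, 1235/12, 889/6]
rounded: [116, 103, 148]


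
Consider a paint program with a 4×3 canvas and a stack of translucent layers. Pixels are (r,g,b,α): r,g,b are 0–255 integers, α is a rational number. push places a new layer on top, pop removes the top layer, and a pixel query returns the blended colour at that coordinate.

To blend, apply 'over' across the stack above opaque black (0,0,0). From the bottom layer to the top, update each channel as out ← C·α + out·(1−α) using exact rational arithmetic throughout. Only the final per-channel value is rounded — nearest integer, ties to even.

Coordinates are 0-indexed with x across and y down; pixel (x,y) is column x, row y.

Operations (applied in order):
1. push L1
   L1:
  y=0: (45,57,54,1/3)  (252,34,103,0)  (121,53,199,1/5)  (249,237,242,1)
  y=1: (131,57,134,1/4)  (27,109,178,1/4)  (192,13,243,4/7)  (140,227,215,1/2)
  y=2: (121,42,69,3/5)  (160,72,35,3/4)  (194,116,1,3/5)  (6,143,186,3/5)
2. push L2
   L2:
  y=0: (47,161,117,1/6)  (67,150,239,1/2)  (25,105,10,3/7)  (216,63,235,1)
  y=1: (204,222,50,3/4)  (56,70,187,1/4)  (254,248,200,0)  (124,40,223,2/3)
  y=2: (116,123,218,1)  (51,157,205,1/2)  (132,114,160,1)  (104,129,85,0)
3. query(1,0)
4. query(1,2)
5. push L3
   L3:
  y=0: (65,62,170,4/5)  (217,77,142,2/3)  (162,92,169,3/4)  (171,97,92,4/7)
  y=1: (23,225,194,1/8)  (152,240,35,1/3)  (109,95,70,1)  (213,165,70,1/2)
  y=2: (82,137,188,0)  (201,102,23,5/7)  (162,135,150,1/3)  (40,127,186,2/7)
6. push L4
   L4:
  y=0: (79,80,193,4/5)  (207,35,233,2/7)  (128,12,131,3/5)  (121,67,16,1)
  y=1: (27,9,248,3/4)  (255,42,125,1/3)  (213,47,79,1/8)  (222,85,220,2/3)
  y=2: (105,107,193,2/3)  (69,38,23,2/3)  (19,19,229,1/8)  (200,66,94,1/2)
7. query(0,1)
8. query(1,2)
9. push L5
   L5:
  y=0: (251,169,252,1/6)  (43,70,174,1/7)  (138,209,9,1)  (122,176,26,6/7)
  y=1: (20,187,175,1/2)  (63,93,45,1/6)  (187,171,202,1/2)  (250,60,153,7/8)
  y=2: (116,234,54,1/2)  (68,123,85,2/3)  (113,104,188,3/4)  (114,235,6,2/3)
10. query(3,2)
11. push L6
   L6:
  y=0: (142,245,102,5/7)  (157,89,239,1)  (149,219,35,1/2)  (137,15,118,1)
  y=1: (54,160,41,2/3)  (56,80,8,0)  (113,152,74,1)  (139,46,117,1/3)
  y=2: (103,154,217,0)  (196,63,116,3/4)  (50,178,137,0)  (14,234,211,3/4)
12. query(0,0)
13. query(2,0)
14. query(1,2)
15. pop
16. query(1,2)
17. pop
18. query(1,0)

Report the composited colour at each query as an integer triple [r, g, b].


at x=1,y=0 over L1,L2:
L1 α=0: [0, 0, 0]
L2 α=1/2: [67/2, 75, 239/2]
rounded: [34, 75, 120]

(1,2) stack=L1,L2; from [0,0,0]:
after L1 α=3/4: [120, 54, 105/4]
after L2 α=1/2: [171/2, 211/2, 925/8]
rounded: [86, 106, 116]

query (0,1) [L1,L2,L3,L4] — begin 0,0,0
+L1 (α=1/4) → [131/4, 57/4, 67/2]
+L2 (α=3/4) → [2579/16, 2721/16, 367/8]
+L3 (α=1/8) → [18421/128, 22647/128, 4121/64]
+L4 (α=3/4) → [28789/512, 26103/512, 51737/256]
= [56, 51, 202]

(1,2) stack=L1,L2,L3,L4; from [0,0,0]:
after L1 α=3/4: [120, 54, 105/4]
after L2 α=1/2: [171/2, 211/2, 925/8]
after L3 α=5/7: [168, 103, 1385/28]
after L4 α=2/3: [102, 179/3, 891/28]
→ [102, 60, 32]

query (3,2) [L1,L2,L3,L4,L5] — begin 0,0,0
after L1 α=3/5: [18/5, 429/5, 558/5]
after L2 α=0: [18/5, 429/5, 558/5]
after L3 α=2/7: [14, 683/7, 930/7]
after L4 α=1/2: [107, 1145/14, 794/7]
after L5 α=2/3: [335/3, 2575/14, 878/21]
→ [112, 184, 42]

at x=0,y=0 over L1,L2,L3,L4,L5,L6:
after L1 α=1/3: [15, 19, 18]
after L2 α=1/6: [61/3, 128/3, 69/2]
after L3 α=4/5: [841/15, 872/15, 1429/10]
after L4 α=4/5: [5581/75, 5672/75, 9149/50]
after L5 α=1/6: [4673/45, 8207/90, 11669/60]
after L6 α=5/7: [41296/315, 63332/315, 26969/210]
→ [131, 201, 128]

query (2,0) [L1,L2,L3,L4,L5,L6] — begin 0,0,0
+L1 (α=1/5) → [121/5, 53/5, 199/5]
+L2 (α=3/7) → [859/35, 1787/35, 946/35]
+L3 (α=3/4) → [17869/140, 11447/140, 18691/140]
+L4 (α=3/5) → [44749/350, 13967/350, 46201/350]
+L5 (α=1) → [138, 209, 9]
+L6 (α=1/2) → [287/2, 214, 22]
rounded: [144, 214, 22]

at x=1,y=2 over L1,L2,L3,L4,L5,L6:
+L1 (α=3/4) → [120, 54, 105/4]
+L2 (α=1/2) → [171/2, 211/2, 925/8]
+L3 (α=5/7) → [168, 103, 1385/28]
+L4 (α=2/3) → [102, 179/3, 891/28]
+L5 (α=2/3) → [238/3, 917/9, 5651/84]
+L6 (α=3/4) → [1001/6, 1309/18, 34883/336]
= [167, 73, 104]

at x=1,y=2 over L1,L2,L3,L4,L5:
L1 α=3/4: [120, 54, 105/4]
L2 α=1/2: [171/2, 211/2, 925/8]
L3 α=5/7: [168, 103, 1385/28]
L4 α=2/3: [102, 179/3, 891/28]
L5 α=2/3: [238/3, 917/9, 5651/84]
rounded: [79, 102, 67]

query (1,0) [L1,L2,L3,L4] — begin 0,0,0
L1 α=0: [0, 0, 0]
L2 α=1/2: [67/2, 75, 239/2]
L3 α=2/3: [935/6, 229/3, 269/2]
L4 α=2/7: [7159/42, 1355/21, 2277/14]
→ [170, 65, 163]


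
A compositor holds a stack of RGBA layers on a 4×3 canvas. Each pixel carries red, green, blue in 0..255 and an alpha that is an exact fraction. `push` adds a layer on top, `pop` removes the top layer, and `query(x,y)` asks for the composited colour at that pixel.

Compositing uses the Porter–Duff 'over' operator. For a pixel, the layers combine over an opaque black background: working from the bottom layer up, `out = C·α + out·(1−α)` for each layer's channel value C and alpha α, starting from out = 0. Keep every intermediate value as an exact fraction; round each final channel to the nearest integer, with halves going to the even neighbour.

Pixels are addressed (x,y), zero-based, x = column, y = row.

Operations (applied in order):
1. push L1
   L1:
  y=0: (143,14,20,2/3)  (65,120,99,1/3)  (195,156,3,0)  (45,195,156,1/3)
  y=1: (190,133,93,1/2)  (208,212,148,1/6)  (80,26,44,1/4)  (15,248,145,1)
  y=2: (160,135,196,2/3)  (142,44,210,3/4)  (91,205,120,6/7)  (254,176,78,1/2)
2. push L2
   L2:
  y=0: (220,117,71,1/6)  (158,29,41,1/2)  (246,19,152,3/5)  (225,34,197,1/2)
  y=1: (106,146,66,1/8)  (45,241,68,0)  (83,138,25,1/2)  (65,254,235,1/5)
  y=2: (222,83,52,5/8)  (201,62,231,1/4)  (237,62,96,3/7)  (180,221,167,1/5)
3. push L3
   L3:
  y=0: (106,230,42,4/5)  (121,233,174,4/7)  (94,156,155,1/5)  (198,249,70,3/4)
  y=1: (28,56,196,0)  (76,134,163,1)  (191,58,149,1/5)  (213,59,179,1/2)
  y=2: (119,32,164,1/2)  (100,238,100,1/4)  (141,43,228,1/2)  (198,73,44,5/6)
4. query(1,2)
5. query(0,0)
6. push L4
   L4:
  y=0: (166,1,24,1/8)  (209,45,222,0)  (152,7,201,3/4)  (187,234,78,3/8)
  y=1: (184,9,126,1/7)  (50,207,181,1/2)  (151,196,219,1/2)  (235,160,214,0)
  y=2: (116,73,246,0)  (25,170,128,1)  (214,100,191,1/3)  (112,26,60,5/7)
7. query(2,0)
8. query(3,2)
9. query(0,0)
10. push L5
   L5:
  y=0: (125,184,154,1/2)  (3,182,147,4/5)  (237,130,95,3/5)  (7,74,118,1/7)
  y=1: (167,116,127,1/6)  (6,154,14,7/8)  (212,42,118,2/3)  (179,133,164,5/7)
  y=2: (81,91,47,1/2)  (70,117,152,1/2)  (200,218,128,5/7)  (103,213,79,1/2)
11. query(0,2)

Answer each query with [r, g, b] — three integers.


(1,2) stack=L1,L2,L3; from [0,0,0]:
after L1 α=3/4: [213/2, 33, 315/2]
after L2 α=1/4: [1041/8, 161/4, 1407/8]
after L3 α=1/4: [3923/32, 1435/16, 5021/32]
rounded: [123, 90, 157]

(0,0) stack=L1,L2,L3; from [0,0,0]:
after L1 α=2/3: [286/3, 28/3, 40/3]
after L2 α=1/6: [1045/9, 491/18, 413/18]
after L3 α=4/5: [4861/45, 17051/90, 3437/90]
= [108, 189, 38]

at x=2,y=0 over L1,L2,L3,L4:
+L1 (α=0) → [0, 0, 0]
+L2 (α=3/5) → [738/5, 57/5, 456/5]
+L3 (α=1/5) → [3422/25, 1008/25, 2599/25]
+L4 (α=3/4) → [7411/50, 1533/100, 8837/50]
rounded: [148, 15, 177]

at x=3,y=2 over L1,L2,L3,L4:
+L1 (α=1/2) → [127, 88, 39]
+L2 (α=1/5) → [688/5, 573/5, 323/5]
+L3 (α=5/6) → [2819/15, 1199/15, 1423/30]
+L4 (α=5/7) → [14038/105, 4348/105, 5923/105]
rounded: [134, 41, 56]

(0,0) stack=L1,L2,L3,L4; from [0,0,0]:
after L1 α=2/3: [286/3, 28/3, 40/3]
after L2 α=1/6: [1045/9, 491/18, 413/18]
after L3 α=4/5: [4861/45, 17051/90, 3437/90]
after L4 α=1/8: [41497/360, 119447/720, 26219/720]
= [115, 166, 36]

query (0,2) [L1,L2,L3,L4,L5] — begin 0,0,0
L1 α=2/3: [320/3, 90, 392/3]
L2 α=5/8: [715/4, 685/8, 163/2]
L3 α=1/2: [1191/8, 941/16, 491/4]
L4 α=0: [1191/8, 941/16, 491/4]
L5 α=1/2: [1839/16, 2397/32, 679/8]
→ [115, 75, 85]


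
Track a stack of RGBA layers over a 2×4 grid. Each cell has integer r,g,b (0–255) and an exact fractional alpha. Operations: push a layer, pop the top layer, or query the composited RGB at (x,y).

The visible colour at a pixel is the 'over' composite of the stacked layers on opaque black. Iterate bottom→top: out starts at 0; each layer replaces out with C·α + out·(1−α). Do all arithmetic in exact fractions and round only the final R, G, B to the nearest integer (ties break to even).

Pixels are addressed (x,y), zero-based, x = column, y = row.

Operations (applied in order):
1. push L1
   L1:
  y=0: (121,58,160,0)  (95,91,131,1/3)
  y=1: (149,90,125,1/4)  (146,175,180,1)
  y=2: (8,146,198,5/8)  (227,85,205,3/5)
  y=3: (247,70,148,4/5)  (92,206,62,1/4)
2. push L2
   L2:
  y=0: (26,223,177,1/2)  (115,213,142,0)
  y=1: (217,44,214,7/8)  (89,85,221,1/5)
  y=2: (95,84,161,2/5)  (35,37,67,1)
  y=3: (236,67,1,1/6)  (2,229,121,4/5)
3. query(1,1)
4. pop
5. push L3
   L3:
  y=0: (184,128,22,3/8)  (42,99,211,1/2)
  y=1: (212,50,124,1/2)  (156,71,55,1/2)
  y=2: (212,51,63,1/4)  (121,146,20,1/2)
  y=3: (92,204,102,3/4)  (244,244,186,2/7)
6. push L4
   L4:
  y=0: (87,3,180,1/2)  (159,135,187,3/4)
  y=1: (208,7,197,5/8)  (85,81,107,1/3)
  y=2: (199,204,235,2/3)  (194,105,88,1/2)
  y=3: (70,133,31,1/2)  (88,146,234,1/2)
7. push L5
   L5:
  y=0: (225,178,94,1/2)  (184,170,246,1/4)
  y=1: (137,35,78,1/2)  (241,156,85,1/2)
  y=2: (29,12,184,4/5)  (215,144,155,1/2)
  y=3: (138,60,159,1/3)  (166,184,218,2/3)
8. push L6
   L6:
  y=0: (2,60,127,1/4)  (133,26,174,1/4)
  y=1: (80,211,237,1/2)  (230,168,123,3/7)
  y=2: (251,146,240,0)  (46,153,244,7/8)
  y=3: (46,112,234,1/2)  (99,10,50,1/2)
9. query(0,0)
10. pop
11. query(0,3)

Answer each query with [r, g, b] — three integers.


query (1,1) [L1,L2] — begin 0,0,0
+L1 (α=1) → [146, 175, 180]
+L2 (α=1/5) → [673/5, 157, 941/5]
= [135, 157, 188]

(0,0) stack=L1,L3,L4,L5,L6; from [0,0,0]:
L1 α=0: [0, 0, 0]
L3 α=3/8: [69, 48, 33/4]
L4 α=1/2: [78, 51/2, 753/8]
L5 α=1/2: [303/2, 407/4, 1505/16]
L6 α=1/4: [913/8, 1461/16, 6547/64]
= [114, 91, 102]

at x=0,y=3 over L1,L3,L4,L5:
+L1 (α=4/5) → [988/5, 56, 592/5]
+L3 (α=3/4) → [592/5, 167, 1061/10]
+L4 (α=1/2) → [471/5, 150, 1371/20]
+L5 (α=1/3) → [544/5, 120, 987/10]
= [109, 120, 99]


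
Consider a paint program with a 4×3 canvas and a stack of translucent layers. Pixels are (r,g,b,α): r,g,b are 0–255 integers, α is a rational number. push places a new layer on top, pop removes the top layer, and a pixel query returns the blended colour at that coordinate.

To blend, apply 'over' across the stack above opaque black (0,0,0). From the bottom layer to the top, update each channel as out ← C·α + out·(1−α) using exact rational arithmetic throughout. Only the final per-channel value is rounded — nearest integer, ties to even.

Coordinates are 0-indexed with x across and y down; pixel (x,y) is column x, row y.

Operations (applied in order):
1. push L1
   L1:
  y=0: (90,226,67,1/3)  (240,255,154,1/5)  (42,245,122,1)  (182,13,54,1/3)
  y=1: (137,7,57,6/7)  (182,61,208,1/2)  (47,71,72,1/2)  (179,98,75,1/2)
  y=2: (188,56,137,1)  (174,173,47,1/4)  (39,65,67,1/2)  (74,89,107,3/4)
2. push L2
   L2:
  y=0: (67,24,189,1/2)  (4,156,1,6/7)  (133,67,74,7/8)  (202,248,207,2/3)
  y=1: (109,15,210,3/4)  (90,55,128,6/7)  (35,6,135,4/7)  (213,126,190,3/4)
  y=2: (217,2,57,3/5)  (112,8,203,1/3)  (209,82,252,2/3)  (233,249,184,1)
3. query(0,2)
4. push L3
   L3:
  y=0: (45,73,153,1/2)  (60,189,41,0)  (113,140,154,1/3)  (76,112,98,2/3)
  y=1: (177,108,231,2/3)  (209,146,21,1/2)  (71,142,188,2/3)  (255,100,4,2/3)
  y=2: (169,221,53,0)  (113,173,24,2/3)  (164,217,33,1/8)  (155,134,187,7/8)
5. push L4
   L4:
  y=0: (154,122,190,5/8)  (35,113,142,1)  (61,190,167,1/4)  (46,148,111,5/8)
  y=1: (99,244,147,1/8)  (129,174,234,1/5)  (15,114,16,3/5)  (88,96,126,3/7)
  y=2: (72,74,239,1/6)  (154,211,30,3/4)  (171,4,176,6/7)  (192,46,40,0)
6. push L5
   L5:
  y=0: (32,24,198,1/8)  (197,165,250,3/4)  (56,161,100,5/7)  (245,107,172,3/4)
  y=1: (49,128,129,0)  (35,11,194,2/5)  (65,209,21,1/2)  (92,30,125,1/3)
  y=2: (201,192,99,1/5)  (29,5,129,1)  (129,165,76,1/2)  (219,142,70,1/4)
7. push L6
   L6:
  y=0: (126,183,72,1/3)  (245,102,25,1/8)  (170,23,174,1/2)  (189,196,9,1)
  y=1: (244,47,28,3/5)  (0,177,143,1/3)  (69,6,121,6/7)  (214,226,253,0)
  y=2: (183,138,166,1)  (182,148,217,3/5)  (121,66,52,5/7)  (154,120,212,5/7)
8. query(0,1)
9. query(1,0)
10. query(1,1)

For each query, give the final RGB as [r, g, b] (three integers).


at x=0,y=2 over L1,L2:
after L1 α=1: [188, 56, 137]
after L2 α=3/5: [1027/5, 118/5, 89]
= [205, 24, 89]

(0,1) stack=L1,L2,L3,L4,L5,L6; from [0,0,0]:
after L1 α=6/7: [822/7, 6, 342/7]
after L2 α=3/4: [3111/28, 51/4, 1188/7]
after L3 α=2/3: [4341/28, 305/4, 1474/7]
after L4 α=1/8: [4737/32, 3111/32, 1621/8]
after L5 α=0: [4737/32, 3111/32, 1621/8]
after L6 α=3/5: [16449/80, 5367/80, 1957/20]
= [206, 67, 98]

(1,0) stack=L1,L2,L3,L4,L5,L6; from [0,0,0]:
+L1 (α=1/5) → [48, 51, 154/5]
+L2 (α=6/7) → [72/7, 141, 184/35]
+L3 (α=0) → [72/7, 141, 184/35]
+L4 (α=1) → [35, 113, 142]
+L5 (α=3/4) → [313/2, 152, 223]
+L6 (α=1/8) → [2681/16, 583/4, 793/4]
rounded: [168, 146, 198]

at x=1,y=1 over L1,L2,L3,L4,L5,L6:
L1 α=1/2: [91, 61/2, 104]
L2 α=6/7: [631/7, 103/2, 872/7]
L3 α=1/2: [1047/7, 395/4, 1019/14]
L4 α=1/5: [5091/35, 569/5, 3676/35]
L5 α=2/5: [17723/175, 1817/25, 24608/175]
L6 α=1/3: [35446/525, 8059/75, 24747/175]
→ [68, 107, 141]


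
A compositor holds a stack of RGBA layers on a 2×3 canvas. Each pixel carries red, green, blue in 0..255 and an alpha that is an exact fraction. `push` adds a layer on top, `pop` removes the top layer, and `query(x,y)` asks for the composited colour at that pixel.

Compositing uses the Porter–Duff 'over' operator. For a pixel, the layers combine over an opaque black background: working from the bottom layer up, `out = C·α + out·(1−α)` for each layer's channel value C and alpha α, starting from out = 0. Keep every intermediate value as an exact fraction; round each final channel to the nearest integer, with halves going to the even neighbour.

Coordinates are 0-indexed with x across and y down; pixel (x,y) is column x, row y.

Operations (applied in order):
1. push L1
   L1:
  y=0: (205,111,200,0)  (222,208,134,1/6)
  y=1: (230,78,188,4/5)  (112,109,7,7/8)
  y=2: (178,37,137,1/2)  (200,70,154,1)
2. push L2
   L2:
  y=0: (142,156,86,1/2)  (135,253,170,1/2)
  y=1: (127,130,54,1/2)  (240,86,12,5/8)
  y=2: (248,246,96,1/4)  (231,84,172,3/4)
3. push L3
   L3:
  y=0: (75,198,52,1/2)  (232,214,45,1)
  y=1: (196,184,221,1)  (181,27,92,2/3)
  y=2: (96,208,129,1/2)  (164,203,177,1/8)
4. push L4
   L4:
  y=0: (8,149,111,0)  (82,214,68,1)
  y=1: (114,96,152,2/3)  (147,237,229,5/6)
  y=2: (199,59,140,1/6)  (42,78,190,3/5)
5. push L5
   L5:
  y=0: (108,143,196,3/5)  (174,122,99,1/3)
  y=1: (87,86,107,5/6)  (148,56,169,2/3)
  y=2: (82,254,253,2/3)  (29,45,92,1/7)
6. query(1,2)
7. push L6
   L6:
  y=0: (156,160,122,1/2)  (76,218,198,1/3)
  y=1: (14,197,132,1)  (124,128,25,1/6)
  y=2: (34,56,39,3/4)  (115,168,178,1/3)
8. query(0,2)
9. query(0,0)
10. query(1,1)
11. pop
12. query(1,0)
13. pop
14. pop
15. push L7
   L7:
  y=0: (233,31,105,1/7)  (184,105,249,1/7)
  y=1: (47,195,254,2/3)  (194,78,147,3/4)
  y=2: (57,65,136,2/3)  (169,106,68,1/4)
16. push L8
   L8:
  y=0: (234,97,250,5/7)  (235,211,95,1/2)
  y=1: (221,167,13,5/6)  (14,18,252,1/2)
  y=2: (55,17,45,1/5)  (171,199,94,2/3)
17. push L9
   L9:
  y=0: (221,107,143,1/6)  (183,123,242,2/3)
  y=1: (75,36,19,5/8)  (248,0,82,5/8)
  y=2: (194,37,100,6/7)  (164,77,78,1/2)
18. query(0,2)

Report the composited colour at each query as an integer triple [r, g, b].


query (1,2) [L1,L2,L3,L4,L5] — begin 0,0,0
L1 α=1: [200, 70, 154]
L2 α=3/4: [893/4, 161/2, 335/2]
L3 α=1/8: [6907/32, 1533/16, 2699/16]
L4 α=3/5: [8923/80, 681/8, 7259/40]
L5 α=1/7: [27929/280, 2223/28, 23617/140]
rounded: [100, 79, 169]

(0,2) stack=L1,L2,L3,L4,L5,L6; from [0,0,0]:
after L1 α=1/2: [89, 37/2, 137/2]
after L2 α=1/4: [515/4, 603/8, 603/8]
after L3 α=1/2: [899/8, 2267/16, 1635/16]
after L4 α=1/6: [2029/16, 4093/32, 10415/96]
after L5 α=2/3: [1551/16, 6783/32, 58991/288]
after L6 α=3/4: [3183/64, 12159/128, 92687/1152]
→ [50, 95, 80]

query (0,0) [L1,L2,L3,L4,L5,L6] — begin 0,0,0
L1 α=0: [0, 0, 0]
L2 α=1/2: [71, 78, 43]
L3 α=1/2: [73, 138, 95/2]
L4 α=0: [73, 138, 95/2]
L5 α=3/5: [94, 141, 683/5]
L6 α=1/2: [125, 301/2, 1293/10]
rounded: [125, 150, 129]

query (1,1) [L1,L2,L3,L4,L5,L6] — begin 0,0,0
after L1 α=7/8: [98, 763/8, 49/8]
after L2 α=5/8: [747/4, 5729/64, 627/64]
after L3 α=2/3: [2195/12, 9185/192, 12403/192]
after L4 α=5/6: [11015/72, 236705/1152, 232243/1152]
after L5 α=2/3: [32327/216, 365729/3456, 621619/3456]
after L6 α=1/6: [188419/1296, 2271013/20736, 3194495/20736]
→ [145, 110, 154]

(1,0) stack=L1,L2,L3,L4,L5; from [0,0,0]:
after L1 α=1/6: [37, 104/3, 67/3]
after L2 α=1/2: [86, 863/6, 577/6]
after L3 α=1: [232, 214, 45]
after L4 α=1: [82, 214, 68]
after L5 α=1/3: [338/3, 550/3, 235/3]
→ [113, 183, 78]

query (0,2) [L1,L2,L3,L7,L8,L9] — begin 0,0,0
after L1 α=1/2: [89, 37/2, 137/2]
after L2 α=1/4: [515/4, 603/8, 603/8]
after L3 α=1/2: [899/8, 2267/16, 1635/16]
after L7 α=2/3: [1811/24, 1449/16, 5987/48]
after L8 α=1/5: [2141/30, 1517/20, 6527/60]
after L9 α=6/7: [37061/210, 851/20, 42527/420]
→ [176, 43, 101]
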